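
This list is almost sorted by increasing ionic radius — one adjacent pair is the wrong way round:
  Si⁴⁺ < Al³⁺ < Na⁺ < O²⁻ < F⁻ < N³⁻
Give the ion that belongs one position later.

Check each adjacent pair. O²⁻ and F⁻ are reversed: both have 10 electrons but Z(F)=9 > Z(O)=8, so F⁻ should be the smaller of the two. No other neighbouring pair contradicts the periodic trends, so O²⁻ is the ion listed too early.

O²⁻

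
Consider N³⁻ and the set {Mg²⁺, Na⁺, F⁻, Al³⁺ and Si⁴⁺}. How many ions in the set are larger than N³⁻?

0

All of these have 10 electrons (isoelectronic). With the same electron cloud, the ion with the most protons pulls it in tightest. Nuclear charges: Si⁴⁺ (Z=14), Al³⁺ (Z=13), Mg²⁺ (Z=12), Na⁺ (Z=11), F⁻ (Z=9), N³⁻ (Z=7). Highest Z is smallest.
Placing each against N³⁻: smaller — Si⁴⁺, Al³⁺, Mg²⁺, Na⁺, F⁻; larger — none. That's 0.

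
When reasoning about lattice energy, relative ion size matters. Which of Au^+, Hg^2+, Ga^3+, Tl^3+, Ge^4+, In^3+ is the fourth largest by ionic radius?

First list Z and electron count for each: Ge^4+ (Z=32, 28 e⁻), Ga^3+ (Z=31, 28 e⁻), In^3+ (Z=49, 46 e⁻), Tl^3+ (Z=81, 78 e⁻), Hg^2+ (Z=80, 78 e⁻), Au^+ (Z=79, 78 e⁻). Ge^4+ < Ga^3+ (both 28 e⁻, Z=32>31); Ga^3+ < In^3+ (same group, period 4 vs 5); In^3+ < Tl^3+ (same group, period 5 vs 6); Tl^3+ < Hg^2+ (both 78 e⁻, Z=81>80); Hg^2+ < Au^+ (isoelectronic, higher Z=80 is smaller).
That gives Ge^4+ < Ga^3+ < In^3+ < Tl^3+ < Hg^2+ < Au^+. From the largest end, number 4 is In^3+.

In^3+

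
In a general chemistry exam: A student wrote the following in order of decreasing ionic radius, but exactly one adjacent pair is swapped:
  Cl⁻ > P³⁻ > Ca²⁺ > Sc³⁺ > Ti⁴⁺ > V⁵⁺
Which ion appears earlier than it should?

Compare adjacent ions: both have 18 electrons but Z(Cl)=17 > Z(P)=15, so Cl⁻ should be the smaller of the two — yet in this decreasing list Cl⁻ sits before P³⁻. Nothing else is reversed, so Cl⁻ should move one place to the right.

Cl⁻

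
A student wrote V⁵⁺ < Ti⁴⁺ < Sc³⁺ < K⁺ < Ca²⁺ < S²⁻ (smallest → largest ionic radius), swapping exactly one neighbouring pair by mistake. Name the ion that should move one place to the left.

Ca²⁺

Scanning neighbour by neighbour, only K⁺/Ca²⁺ violates a trend: they are isoelectronic (18 e⁻) and Ca has more protons than K (20 vs 19), making Ca²⁺ smaller. That makes Ca²⁺ the one sitting a position late relative to where it belongs.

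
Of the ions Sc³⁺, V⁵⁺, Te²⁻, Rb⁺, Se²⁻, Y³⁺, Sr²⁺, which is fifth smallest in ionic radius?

Rb⁺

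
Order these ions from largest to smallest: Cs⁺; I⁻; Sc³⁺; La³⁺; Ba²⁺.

I⁻ > Cs⁺ > Ba²⁺ > La³⁺ > Sc³⁺

Sc³⁺ has 18 e⁻ (Z=21), La³⁺ has 54 e⁻ (Z=57), Ba²⁺ has 54 e⁻ (Z=56), Cs⁺ has 54 e⁻ (Z=55), I⁻ has 54 e⁻ (Z=53). Sc³⁺ < La³⁺ (same group, 2 shells fewer); La³⁺ < Ba²⁺ (isoelectronic, higher Z=57 is smaller); Ba²⁺ < Cs⁺ (isoelectronic, higher Z=56 is smaller); Cs⁺ < I⁻ (both 54 e⁻, Z=55>53).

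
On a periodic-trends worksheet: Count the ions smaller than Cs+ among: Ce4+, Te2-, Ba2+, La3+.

3

All of these have 54 electrons (isoelectronic). With the same electron cloud, the ion with the most protons pulls it in tightest. Nuclear charges: Ce4+ (Z=58), La3+ (Z=57), Ba2+ (Z=56), Cs+ (Z=55), Te2- (Z=52). Highest Z is smallest.
Placing each against Cs+: smaller — Ce4+, La3+, Ba2+; larger — Te2-. Count: 3.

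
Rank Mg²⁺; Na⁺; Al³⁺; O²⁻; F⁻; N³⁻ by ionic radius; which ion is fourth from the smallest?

F⁻

All of these have 10 electrons (isoelectronic). With the same electron cloud, the ion with the most protons pulls it in tightest. Nuclear charges: Al³⁺ (Z=13), Mg²⁺ (Z=12), Na⁺ (Z=11), F⁻ (Z=9), O²⁻ (Z=8), N³⁻ (Z=7). Highest Z is smallest.
So the order is Al³⁺ < Mg²⁺ < Na⁺ < F⁻ < O²⁻ < N³⁻; the 4th-smallest ion is F⁻.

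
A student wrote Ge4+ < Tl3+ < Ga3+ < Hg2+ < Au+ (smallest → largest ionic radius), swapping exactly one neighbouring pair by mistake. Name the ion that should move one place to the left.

Ga3+

Scanning neighbour by neighbour, only Tl3+/Ga3+ violates a trend: both in group 13 with the same charge; Ga3+ (period 4) has the smaller radius. That makes Ga3+ the one sitting a position late relative to where it belongs.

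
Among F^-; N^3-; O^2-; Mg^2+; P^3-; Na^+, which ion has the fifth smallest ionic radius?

Work out protons and electrons: Mg^2+ has 10 e⁻ (Z=12), Na^+ has 10 e⁻ (Z=11), F^- has 10 e⁻ (Z=9), O^2- has 10 e⁻ (Z=8), N^3- has 10 e⁻ (Z=7), P^3- has 18 e⁻ (Z=15). Mg^2+ < Na^+ (isoelectronic, higher Z=12 is smaller); Na^+ < F^- (both 10 e⁻, Z=11>9); F^- < O^2- (isoelectronic, higher Z=9 is smaller); O^2- < N^3- (both 10 e⁻, Z=8>7); N^3- < P^3- (same group, period 2 vs 3).
So the order is Mg^2+ < Na^+ < F^- < O^2- < N^3- < P^3-; the 5th-smallest ion is N^3-.

N^3-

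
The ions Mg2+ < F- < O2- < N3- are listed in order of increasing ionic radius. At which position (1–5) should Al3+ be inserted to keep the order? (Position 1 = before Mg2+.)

Each ion has 10 electrons. The ranking follows nuclear charge in reverse — greater Z gives a smaller radius. Al3+ (Z=13), Mg2+ (Z=12), F- (Z=9), O2- (Z=8), N3- (Z=7).
With Al3+ included the full order is Al3+ < Mg2+ < F- < O2- < N3-, so it takes position 1.

1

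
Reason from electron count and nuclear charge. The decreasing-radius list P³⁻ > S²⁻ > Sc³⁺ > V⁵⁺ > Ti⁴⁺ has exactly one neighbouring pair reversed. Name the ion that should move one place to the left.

Ti⁴⁺

Compare adjacent ions: they are isoelectronic (18 e⁻) and V has more protons than Ti (23 vs 22), making V⁵⁺ smaller — yet in this decreasing list V⁵⁺ sits before Ti⁴⁺. Nothing else is reversed, so Ti⁴⁺ should move one place to the left.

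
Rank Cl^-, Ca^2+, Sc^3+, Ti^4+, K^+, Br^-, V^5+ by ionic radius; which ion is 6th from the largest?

Ti^4+

V^5+: 18 e⁻, Z=23, Ti^4+: 18 e⁻, Z=22, Sc^3+: 18 e⁻, Z=21, Ca^2+: 18 e⁻, Z=20, K^+: 18 e⁻, Z=19, Cl^-: 18 e⁻, Z=17, Br^-: 36 e⁻, Z=35. V^5+ < Ti^4+ (isoelectronic, higher Z=23 is smaller); Ti^4+ < Sc^3+ (isoelectronic, higher Z=22 is smaller); Sc^3+ < Ca^2+ (isoelectronic, higher Z=21 is smaller); Ca^2+ < K^+ (both 18 e⁻, Z=20>19); K^+ < Cl^- (isoelectronic, higher Z=19 is smaller); Cl^- < Br^- (same group, 1 shell fewer).
That gives V^5+ < Ti^4+ < Sc^3+ < Ca^2+ < K^+ < Cl^- < Br^-. From the largest end, number 6 is Ti^4+.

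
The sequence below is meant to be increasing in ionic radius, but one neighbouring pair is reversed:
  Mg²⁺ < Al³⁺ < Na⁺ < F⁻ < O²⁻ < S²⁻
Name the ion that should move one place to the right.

Mg²⁺

The pair Mg²⁺, Al³⁺ is the wrong way round — both have 10 electrons but Z(Al)=13 > Z(Mg)=12, so Al³⁺ should be the smaller of the two. All other adjacent pairs agree with periodic trends, so Mg²⁺ is the misplaced ion.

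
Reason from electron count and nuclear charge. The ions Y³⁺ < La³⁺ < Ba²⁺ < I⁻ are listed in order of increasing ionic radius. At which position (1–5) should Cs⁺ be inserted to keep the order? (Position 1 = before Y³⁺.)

4

Y³⁺: 36 e⁻, Z=39, La³⁺: 54 e⁻, Z=57, Ba²⁺: 54 e⁻, Z=56, Cs⁺: 54 e⁻, Z=55, I⁻: 54 e⁻, Z=53. Y³⁺ < La³⁺ (same group, period 5 vs 6); La³⁺ < Ba²⁺ (isoelectronic, higher Z=57 is smaller); Ba²⁺ < Cs⁺ (both 54 e⁻, Z=56>55); Cs⁺ < I⁻ (isoelectronic, higher Z=55 is smaller).
Merged order: Y³⁺ < La³⁺ < Ba²⁺ < Cs⁺ < I⁻ — Cs⁺ is number 4.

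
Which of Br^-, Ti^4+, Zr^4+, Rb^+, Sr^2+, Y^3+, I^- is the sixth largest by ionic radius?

First list Z and electron count for each: Ti^4+ has 18 e⁻ (Z=22), Zr^4+ has 36 e⁻ (Z=40), Y^3+ has 36 e⁻ (Z=39), Sr^2+ has 36 e⁻ (Z=38), Rb^+ has 36 e⁻ (Z=37), Br^- has 36 e⁻ (Z=35), I^- has 54 e⁻ (Z=53). Ti^4+ < Zr^4+ (same group, period 4 vs 5); Zr^4+ < Y^3+ (isoelectronic, higher Z=40 is smaller); Y^3+ < Sr^2+ (isoelectronic, higher Z=39 is smaller); Sr^2+ < Rb^+ (isoelectronic, higher Z=38 is smaller); Rb^+ < Br^- (both 36 e⁻, Z=37>35); Br^- < I^- (same group, period 4 vs 5).
Ordering: Ti^4+ < Zr^4+ < Y^3+ < Sr^2+ < Rb^+ < Br^- < I^-. The sixth largest is Zr^4+.

Zr^4+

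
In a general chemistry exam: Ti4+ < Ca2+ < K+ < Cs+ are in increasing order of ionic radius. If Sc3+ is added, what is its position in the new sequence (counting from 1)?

Tabulating Z and e⁻: Ti4+: 18 e⁻, Z=22, Sc3+: 18 e⁻, Z=21, Ca2+: 18 e⁻, Z=20, K+: 18 e⁻, Z=19, Cs+: 54 e⁻, Z=55. Ti4+ < Sc3+ (isoelectronic, higher Z=22 is smaller); Sc3+ < Ca2+ (both 18 e⁻, Z=21>20); Ca2+ < K+ (both 18 e⁻, Z=20>19); K+ < Cs+ (same group, 2 shells fewer).
Merged order: Ti4+ < Sc3+ < Ca2+ < K+ < Cs+ — Sc3+ is number 2.

2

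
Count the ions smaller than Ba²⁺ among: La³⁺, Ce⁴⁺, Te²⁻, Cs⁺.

2

Each ion has 54 electrons. The ranking follows nuclear charge in reverse — greater Z gives a smaller radius. Ce⁴⁺ (Z=58), La³⁺ (Z=57), Ba²⁺ (Z=56), Cs⁺ (Z=55), Te²⁻ (Z=52).
Ordering all of them (including Ba²⁺) by radius gives Ce⁴⁺ < La³⁺ < Ba²⁺ < Cs⁺ < Te²⁻. Count: 2.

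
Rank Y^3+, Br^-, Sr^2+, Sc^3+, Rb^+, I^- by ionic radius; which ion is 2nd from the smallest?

Sc^3+ (Z=21, 18 e⁻), Y^3+ (Z=39, 36 e⁻), Sr^2+ (Z=38, 36 e⁻), Rb^+ (Z=37, 36 e⁻), Br^- (Z=35, 36 e⁻), I^- (Z=53, 54 e⁻). Sc^3+ < Y^3+ (same group, period 4 vs 5); Y^3+ < Sr^2+ (isoelectronic, higher Z=39 is smaller); Sr^2+ < Rb^+ (isoelectronic, higher Z=38 is smaller); Rb^+ < Br^- (both 36 e⁻, Z=37>35); Br^- < I^- (same group, period 4 vs 5).
So the order is Sc^3+ < Y^3+ < Sr^2+ < Rb^+ < Br^- < I^-; the 2nd-smallest ion is Y^3+.

Y^3+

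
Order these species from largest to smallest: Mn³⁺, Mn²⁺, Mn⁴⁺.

For a single element, ionic radius drops as positive charge rises — Mn⁴⁺ < Mn²⁺.

Mn²⁺ > Mn³⁺ > Mn⁴⁺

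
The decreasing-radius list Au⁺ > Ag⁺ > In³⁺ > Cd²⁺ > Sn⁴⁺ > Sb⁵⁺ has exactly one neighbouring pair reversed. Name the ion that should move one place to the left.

Cd²⁺

Compare adjacent ions: they are isoelectronic (46 e⁻) and In has more protons than Cd (49 vs 48), making In³⁺ smaller — yet in this decreasing list In³⁺ sits before Cd²⁺. Nothing else is reversed, so Cd²⁺ should move one place to the left.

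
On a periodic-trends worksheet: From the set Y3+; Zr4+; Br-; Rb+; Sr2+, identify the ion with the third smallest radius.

Each ion has 36 electrons. The ranking follows nuclear charge in reverse — greater Z gives a smaller radius. Zr4+ (Z=40), Y3+ (Z=39), Sr2+ (Z=38), Rb+ (Z=37), Br- (Z=35).
That gives Zr4+ < Y3+ < Sr2+ < Rb+ < Br-. From the smallest end, number 3 is Sr2+.

Sr2+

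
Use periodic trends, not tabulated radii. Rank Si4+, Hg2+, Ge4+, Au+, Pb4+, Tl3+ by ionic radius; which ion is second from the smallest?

Ge4+

Tabulating Z and e⁻: Si4+ (Z=14, 10 e⁻), Ge4+ (Z=32, 28 e⁻), Pb4+ (Z=82, 78 e⁻), Tl3+ (Z=81, 78 e⁻), Hg2+ (Z=80, 78 e⁻), Au+ (Z=79, 78 e⁻). Si4+ < Ge4+ (same group, period 3 vs 4); Ge4+ < Pb4+ (same group, period 4 vs 6); Pb4+ < Tl3+ (isoelectronic, higher Z=82 is smaller); Tl3+ < Hg2+ (both 78 e⁻, Z=81>80); Hg2+ < Au+ (isoelectronic, higher Z=80 is smaller).
That gives Si4+ < Ge4+ < Pb4+ < Tl3+ < Hg2+ < Au+. From the smallest end, number 2 is Ge4+.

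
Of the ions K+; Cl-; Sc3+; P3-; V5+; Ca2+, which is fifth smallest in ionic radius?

Cl-

These species are isoelectronic with 18 electrons. The only difference is the number of protons: V5+ (Z=23), Sc3+ (Z=21), Ca2+ (Z=20), K+ (Z=19), Cl- (Z=17), P3- (Z=15). The strongest nuclear pull (V5+) gives the smallest ion.
Full ascending order: V5+ < Sc3+ < Ca2+ < K+ < Cl- < P3-. Counting from the smallest, position 5 is Cl-.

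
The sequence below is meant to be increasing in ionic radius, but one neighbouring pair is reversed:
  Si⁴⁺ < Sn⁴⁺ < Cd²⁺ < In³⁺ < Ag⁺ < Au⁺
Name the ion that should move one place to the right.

Cd²⁺

Scanning neighbour by neighbour, only Cd²⁺/In³⁺ violates a trend: In³⁺ and Cd²⁺ share 46 electrons; the higher nuclear charge on In (Z=49) contracts it more, so In³⁺ < Cd²⁺. That makes Cd²⁺ the one sitting a position early relative to where it belongs.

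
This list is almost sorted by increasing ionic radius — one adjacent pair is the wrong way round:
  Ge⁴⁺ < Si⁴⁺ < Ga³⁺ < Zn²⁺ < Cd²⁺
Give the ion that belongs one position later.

Ge⁴⁺

Scanning neighbour by neighbour, only Ge⁴⁺/Si⁴⁺ violates a trend: same group and charge — period 3 sits above period 4, so Si⁴⁺ is smaller. That makes Ge⁴⁺ the one sitting a position early relative to where it belongs.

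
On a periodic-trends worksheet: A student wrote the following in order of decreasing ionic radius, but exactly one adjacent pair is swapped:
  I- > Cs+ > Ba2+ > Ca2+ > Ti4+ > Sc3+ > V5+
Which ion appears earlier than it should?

Ti4+

The pair Ti4+, Sc3+ is the wrong way round — both have 18 electrons but Z(Ti)=22 > Z(Sc)=21, so Ti4+ should be the smaller of the two. All other adjacent pairs agree with periodic trends, so Ti4+ is the misplaced ion.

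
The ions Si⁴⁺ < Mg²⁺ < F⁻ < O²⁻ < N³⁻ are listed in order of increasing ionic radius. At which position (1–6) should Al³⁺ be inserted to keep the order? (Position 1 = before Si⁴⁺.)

Isoelectronic series (10 e⁻ each). Size is set by nuclear charge: more protons means a smaller ion. Si⁴⁺ (Z=14), Al³⁺ (Z=13), Mg²⁺ (Z=12), F⁻ (Z=9), O²⁻ (Z=8), N³⁻ (Z=7).
Merged order: Si⁴⁺ < Al³⁺ < Mg²⁺ < F⁻ < O²⁻ < N³⁻ — Al³⁺ is number 2.

2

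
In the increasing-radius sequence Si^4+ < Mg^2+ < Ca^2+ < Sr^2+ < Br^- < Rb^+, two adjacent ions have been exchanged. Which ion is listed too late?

Rb^+

The pair Br^-, Rb^+ is the wrong way round — both have 36 electrons but Z(Rb)=37 > Z(Br)=35, so Rb^+ should be the smaller of the two. All other adjacent pairs agree with periodic trends, so Rb^+ is the misplaced ion.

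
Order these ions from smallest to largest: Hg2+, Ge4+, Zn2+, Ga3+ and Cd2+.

Ge4+ < Ga3+ < Zn2+ < Cd2+ < Hg2+

Ge4+: 28 e⁻, Z=32, Ga3+: 28 e⁻, Z=31, Zn2+: 28 e⁻, Z=30, Cd2+: 46 e⁻, Z=48, Hg2+: 78 e⁻, Z=80. Ge4+ < Ga3+ (isoelectronic, higher Z=32 is smaller); Ga3+ < Zn2+ (both 28 e⁻, Z=31>30); Zn2+ < Cd2+ (same group, 1 shell fewer); Cd2+ < Hg2+ (same group, 1 shell fewer).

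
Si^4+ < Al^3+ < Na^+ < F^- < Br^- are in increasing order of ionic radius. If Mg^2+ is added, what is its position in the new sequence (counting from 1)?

3

Electron counts and nuclear charges: Si^4+ (Z=14, 10 e⁻), Al^3+ (Z=13, 10 e⁻), Mg^2+ (Z=12, 10 e⁻), Na^+ (Z=11, 10 e⁻), F^- (Z=9, 10 e⁻), Br^- (Z=35, 36 e⁻). Si^4+ < Al^3+ (isoelectronic, higher Z=14 is smaller); Al^3+ < Mg^2+ (both 10 e⁻, Z=13>12); Mg^2+ < Na^+ (both 10 e⁻, Z=12>11); Na^+ < F^- (isoelectronic, higher Z=11 is smaller); F^- < Br^- (same group, 2 shells fewer).
The complete sequence is Si^4+ < Al^3+ < Mg^2+ < Na^+ < F^- < Br^-. Mg^2+ sits at position 3.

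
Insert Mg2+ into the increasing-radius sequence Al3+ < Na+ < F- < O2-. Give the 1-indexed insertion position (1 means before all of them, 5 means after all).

Each ion has 10 electrons. The ranking follows nuclear charge in reverse — greater Z gives a smaller radius. Al3+ (Z=13), Mg2+ (Z=12), Na+ (Z=11), F- (Z=9), O2- (Z=8).
Merged order: Al3+ < Mg2+ < Na+ < F- < O2- — Mg2+ is number 2.

2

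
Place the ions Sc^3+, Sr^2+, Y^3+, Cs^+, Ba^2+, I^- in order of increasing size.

Electron counts and nuclear charges: Sc^3+: 18 e⁻, Z=21, Y^3+: 36 e⁻, Z=39, Sr^2+: 36 e⁻, Z=38, Ba^2+: 54 e⁻, Z=56, Cs^+: 54 e⁻, Z=55, I^-: 54 e⁻, Z=53. Sc^3+ < Y^3+ (same group, period 4 vs 5); Y^3+ < Sr^2+ (isoelectronic, higher Z=39 is smaller); Sr^2+ < Ba^2+ (same group, 1 shell fewer); Ba^2+ < Cs^+ (both 54 e⁻, Z=56>55); Cs^+ < I^- (both 54 e⁻, Z=55>53).

Sc^3+ < Y^3+ < Sr^2+ < Ba^2+ < Cs^+ < I^-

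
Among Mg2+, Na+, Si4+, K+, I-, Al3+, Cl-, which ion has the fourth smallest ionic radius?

Na+

Work out protons and electrons: Si4+ (Z=14, 10 e⁻), Al3+ (Z=13, 10 e⁻), Mg2+ (Z=12, 10 e⁻), Na+ (Z=11, 10 e⁻), K+ (Z=19, 18 e⁻), Cl- (Z=17, 18 e⁻), I- (Z=53, 54 e⁻). Si4+ < Al3+ (isoelectronic, higher Z=14 is smaller); Al3+ < Mg2+ (both 10 e⁻, Z=13>12); Mg2+ < Na+ (both 10 e⁻, Z=12>11); Na+ < K+ (same group, 1 shell fewer); K+ < Cl- (isoelectronic, higher Z=19 is smaller); Cl- < I- (same group, period 3 vs 5).
Ordering: Si4+ < Al3+ < Mg2+ < Na+ < K+ < Cl- < I-. The fourth smallest is Na+.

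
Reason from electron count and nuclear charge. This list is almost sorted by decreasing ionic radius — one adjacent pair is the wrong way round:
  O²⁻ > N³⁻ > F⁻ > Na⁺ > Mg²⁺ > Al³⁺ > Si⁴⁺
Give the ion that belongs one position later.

The pair O²⁻, N³⁻ is the wrong way round — O²⁻ and N³⁻ share 10 electrons; the higher nuclear charge on O (Z=8) contracts it more, so O²⁻ < N³⁻. All other adjacent pairs agree with periodic trends, so O²⁻ is the misplaced ion.

O²⁻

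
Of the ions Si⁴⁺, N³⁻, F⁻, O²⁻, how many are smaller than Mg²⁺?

1

Each ion has 10 electrons. The ranking follows nuclear charge in reverse — greater Z gives a smaller radius. Si⁴⁺ (Z=14), Mg²⁺ (Z=12), F⁻ (Z=9), O²⁻ (Z=8), N³⁻ (Z=7).
Relative to Mg²⁺, the ions that are smaller are Si⁴⁺. So 1 is smaller.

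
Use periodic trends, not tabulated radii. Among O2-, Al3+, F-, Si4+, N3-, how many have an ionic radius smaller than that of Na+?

Each ion has 10 electrons. The ranking follows nuclear charge in reverse — greater Z gives a smaller radius. Si4+ (Z=14), Al3+ (Z=13), Na+ (Z=11), F- (Z=9), O2- (Z=8), N3- (Z=7).
Relative to Na+, the ions that are smaller are Si4+, Al3+. That's 2.

2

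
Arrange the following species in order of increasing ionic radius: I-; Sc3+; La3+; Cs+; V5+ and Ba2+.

V5+ < Sc3+ < La3+ < Ba2+ < Cs+ < I-

First list Z and electron count for each: V5+ has 18 e⁻ (Z=23), Sc3+ has 18 e⁻ (Z=21), La3+ has 54 e⁻ (Z=57), Ba2+ has 54 e⁻ (Z=56), Cs+ has 54 e⁻ (Z=55), I- has 54 e⁻ (Z=53). V5+ < Sc3+ (both 18 e⁻, Z=23>21); Sc3+ < La3+ (same group, 2 shells fewer); La3+ < Ba2+ (both 54 e⁻, Z=57>56); Ba2+ < Cs+ (isoelectronic, higher Z=56 is smaller); Cs+ < I- (isoelectronic, higher Z=55 is smaller).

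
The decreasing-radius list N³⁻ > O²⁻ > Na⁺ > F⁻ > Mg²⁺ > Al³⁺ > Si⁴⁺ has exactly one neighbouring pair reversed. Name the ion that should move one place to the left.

F⁻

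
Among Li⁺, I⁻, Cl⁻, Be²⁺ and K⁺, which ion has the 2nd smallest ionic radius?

First list Z and electron count for each: Be²⁺ (Z=4, 2 e⁻), Li⁺ (Z=3, 2 e⁻), K⁺ (Z=19, 18 e⁻), Cl⁻ (Z=17, 18 e⁻), I⁻ (Z=53, 54 e⁻). Be²⁺ < Li⁺ (isoelectronic, higher Z=4 is smaller); Li⁺ < K⁺ (same group, 2 shells fewer); K⁺ < Cl⁻ (isoelectronic, higher Z=19 is smaller); Cl⁻ < I⁻ (same group, 2 shells fewer).
Full ascending order: Be²⁺ < Li⁺ < K⁺ < Cl⁻ < I⁻. Counting from the smallest, position 2 is Li⁺.

Li⁺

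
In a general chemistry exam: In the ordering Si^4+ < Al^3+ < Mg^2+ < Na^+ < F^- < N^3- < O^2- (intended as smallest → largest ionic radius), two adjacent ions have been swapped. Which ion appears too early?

The pair N^3-, O^2- is the wrong way round — both have 10 electrons but Z(O)=8 > Z(N)=7, so O^2- should be the smaller of the two. All other adjacent pairs agree with periodic trends, so N^3- is the misplaced ion.

N^3-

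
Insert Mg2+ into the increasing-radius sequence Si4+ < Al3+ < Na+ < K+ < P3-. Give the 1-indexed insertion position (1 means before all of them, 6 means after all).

3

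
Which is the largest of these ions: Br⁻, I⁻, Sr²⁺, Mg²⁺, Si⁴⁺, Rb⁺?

I⁻

First list Z and electron count for each: Si⁴⁺ has 10 e⁻ (Z=14), Mg²⁺ has 10 e⁻ (Z=12), Sr²⁺ has 36 e⁻ (Z=38), Rb⁺ has 36 e⁻ (Z=37), Br⁻ has 36 e⁻ (Z=35), I⁻ has 54 e⁻ (Z=53). Si⁴⁺ < Mg²⁺ (both 10 e⁻, Z=14>12); Mg²⁺ < Sr²⁺ (same group, period 3 vs 5); Sr²⁺ < Rb⁺ (isoelectronic, higher Z=38 is smaller); Rb⁺ < Br⁻ (both 36 e⁻, Z=37>35); Br⁻ < I⁻ (same group, period 4 vs 5).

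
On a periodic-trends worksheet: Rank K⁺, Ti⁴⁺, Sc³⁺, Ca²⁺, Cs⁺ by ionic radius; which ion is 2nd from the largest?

K⁺

Work out protons and electrons: Ti⁴⁺ has 18 e⁻ (Z=22), Sc³⁺ has 18 e⁻ (Z=21), Ca²⁺ has 18 e⁻ (Z=20), K⁺ has 18 e⁻ (Z=19), Cs⁺ has 54 e⁻ (Z=55). Ti⁴⁺ < Sc³⁺ (both 18 e⁻, Z=22>21); Sc³⁺ < Ca²⁺ (both 18 e⁻, Z=21>20); Ca²⁺ < K⁺ (isoelectronic, higher Z=20 is smaller); K⁺ < Cs⁺ (same group, 2 shells fewer).
That gives Ti⁴⁺ < Sc³⁺ < Ca²⁺ < K⁺ < Cs⁺. From the largest end, number 2 is K⁺.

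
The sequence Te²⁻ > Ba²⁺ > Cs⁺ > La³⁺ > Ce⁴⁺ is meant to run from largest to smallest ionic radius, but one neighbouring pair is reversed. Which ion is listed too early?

Ba²⁺

Scanning neighbour by neighbour, only Ba²⁺/Cs⁺ violates a trend: Ba²⁺ and Cs⁺ share 54 electrons; the higher nuclear charge on Ba (Z=56) contracts it more, so Ba²⁺ < Cs⁺. That makes Ba²⁺ the one sitting a position early relative to where it belongs.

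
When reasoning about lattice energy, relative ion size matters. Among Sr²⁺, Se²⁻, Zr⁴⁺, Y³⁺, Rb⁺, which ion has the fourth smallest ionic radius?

Rb⁺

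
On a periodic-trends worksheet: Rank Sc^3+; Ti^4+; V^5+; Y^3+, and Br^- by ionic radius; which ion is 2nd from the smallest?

Ti^4+

Work out protons and electrons: V^5+: 18 e⁻, Z=23, Ti^4+: 18 e⁻, Z=22, Sc^3+: 18 e⁻, Z=21, Y^3+: 36 e⁻, Z=39, Br^-: 36 e⁻, Z=35. V^5+ < Ti^4+ (isoelectronic, higher Z=23 is smaller); Ti^4+ < Sc^3+ (both 18 e⁻, Z=22>21); Sc^3+ < Y^3+ (same group, period 4 vs 5); Y^3+ < Br^- (isoelectronic, higher Z=39 is smaller).
That gives V^5+ < Ti^4+ < Sc^3+ < Y^3+ < Br^-. From the smallest end, number 2 is Ti^4+.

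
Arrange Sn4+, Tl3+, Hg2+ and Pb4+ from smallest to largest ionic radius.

Sn4+ < Pb4+ < Tl3+ < Hg2+

Electron counts and nuclear charges: Sn4+ (Z=50, 46 e⁻), Pb4+ (Z=82, 78 e⁻), Tl3+ (Z=81, 78 e⁻), Hg2+ (Z=80, 78 e⁻). Sn4+ < Pb4+ (same group, 1 shell fewer); Pb4+ < Tl3+ (both 78 e⁻, Z=82>81); Tl3+ < Hg2+ (both 78 e⁻, Z=81>80).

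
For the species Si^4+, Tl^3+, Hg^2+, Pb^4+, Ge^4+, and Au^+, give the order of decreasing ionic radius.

Si^4+: 10 e⁻, Z=14, Ge^4+: 28 e⁻, Z=32, Pb^4+: 78 e⁻, Z=82, Tl^3+: 78 e⁻, Z=81, Hg^2+: 78 e⁻, Z=80, Au^+: 78 e⁻, Z=79. Si^4+ < Ge^4+ (same group, 1 shell fewer); Ge^4+ < Pb^4+ (same group, period 4 vs 6); Pb^4+ < Tl^3+ (both 78 e⁻, Z=82>81); Tl^3+ < Hg^2+ (both 78 e⁻, Z=81>80); Hg^2+ < Au^+ (both 78 e⁻, Z=80>79).

Au^+ > Hg^2+ > Tl^3+ > Pb^4+ > Ge^4+ > Si^4+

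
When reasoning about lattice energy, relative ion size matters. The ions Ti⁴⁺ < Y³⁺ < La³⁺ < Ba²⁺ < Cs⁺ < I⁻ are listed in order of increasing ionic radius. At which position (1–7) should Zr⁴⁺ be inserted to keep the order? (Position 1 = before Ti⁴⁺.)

Electron counts and nuclear charges: Ti⁴⁺: 18 e⁻, Z=22, Zr⁴⁺: 36 e⁻, Z=40, Y³⁺: 36 e⁻, Z=39, La³⁺: 54 e⁻, Z=57, Ba²⁺: 54 e⁻, Z=56, Cs⁺: 54 e⁻, Z=55, I⁻: 54 e⁻, Z=53. Ti⁴⁺ < Zr⁴⁺ (same group, period 4 vs 5); Zr⁴⁺ < Y³⁺ (isoelectronic, higher Z=40 is smaller); Y³⁺ < La³⁺ (same group, period 5 vs 6); La³⁺ < Ba²⁺ (isoelectronic, higher Z=57 is smaller); Ba²⁺ < Cs⁺ (isoelectronic, higher Z=56 is smaller); Cs⁺ < I⁻ (isoelectronic, higher Z=55 is smaller).
Putting Zr⁴⁺ in gives Ti⁴⁺ < Zr⁴⁺ < Y³⁺ < La³⁺ < Ba²⁺ < Cs⁺ < I⁻; it lands at slot 2.

2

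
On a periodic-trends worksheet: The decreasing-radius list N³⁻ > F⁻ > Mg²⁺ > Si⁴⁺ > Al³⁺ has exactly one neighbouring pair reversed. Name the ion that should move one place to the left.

Al³⁺

Scanning neighbour by neighbour, only Si⁴⁺/Al³⁺ violates a trend: they are isoelectronic (10 e⁻) and Si has more protons than Al (14 vs 13), making Si⁴⁺ smaller. That makes Al³⁺ the one sitting a position late relative to where it belongs.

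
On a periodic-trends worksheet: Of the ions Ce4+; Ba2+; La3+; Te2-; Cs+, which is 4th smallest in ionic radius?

Cs+

These species are isoelectronic with 54 electrons. The only difference is the number of protons: Ce4+ (Z=58), La3+ (Z=57), Ba2+ (Z=56), Cs+ (Z=55), Te2- (Z=52). The strongest nuclear pull (Ce4+) gives the smallest ion.
So the order is Ce4+ < La3+ < Ba2+ < Cs+ < Te2-; the 4th-smallest ion is Cs+.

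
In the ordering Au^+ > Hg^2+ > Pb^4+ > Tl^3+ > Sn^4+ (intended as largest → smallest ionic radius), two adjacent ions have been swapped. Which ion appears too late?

Compare adjacent ions: both have 78 electrons but Z(Pb)=82 > Z(Tl)=81, so Pb^4+ should be the smaller of the two — yet in this decreasing list Pb^4+ sits before Tl^3+. Nothing else is reversed, so Tl^3+ should move one place to the left.

Tl^3+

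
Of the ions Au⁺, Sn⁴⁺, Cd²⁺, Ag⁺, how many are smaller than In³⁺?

Electron counts and nuclear charges: Sn⁴⁺: 46 e⁻, Z=50, In³⁺: 46 e⁻, Z=49, Cd²⁺: 46 e⁻, Z=48, Ag⁺: 46 e⁻, Z=47, Au⁺: 78 e⁻, Z=79. Sn⁴⁺ < In³⁺ (isoelectronic, higher Z=50 is smaller); In³⁺ < Cd²⁺ (isoelectronic, higher Z=49 is smaller); Cd²⁺ < Ag⁺ (isoelectronic, higher Z=48 is smaller); Ag⁺ < Au⁺ (same group, 1 shell fewer).
Relative to In³⁺, the ions that are smaller are Sn⁴⁺. So 1 is smaller.

1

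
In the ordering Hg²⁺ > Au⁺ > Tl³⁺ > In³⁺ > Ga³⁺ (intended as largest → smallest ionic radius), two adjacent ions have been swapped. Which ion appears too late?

Au⁺

Check each adjacent pair. Hg²⁺ and Au⁺ are reversed: Hg²⁺ and Au⁺ share 78 electrons; the higher nuclear charge on Hg (Z=80) contracts it more, so Hg²⁺ < Au⁺. No other neighbouring pair contradicts the periodic trends, so Au⁺ is the ion listed too late.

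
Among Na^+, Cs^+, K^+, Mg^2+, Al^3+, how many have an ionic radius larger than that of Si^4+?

5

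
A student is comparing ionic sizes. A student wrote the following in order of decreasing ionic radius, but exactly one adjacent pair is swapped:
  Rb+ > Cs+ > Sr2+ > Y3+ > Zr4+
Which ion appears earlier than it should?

The pair Rb+, Cs+ is the wrong way round — Rb+ and Cs+ are in one column with the same charge; the lighter period-5 ion has one fewer shell and is smaller. All other adjacent pairs agree with periodic trends, so Rb+ is the misplaced ion.

Rb+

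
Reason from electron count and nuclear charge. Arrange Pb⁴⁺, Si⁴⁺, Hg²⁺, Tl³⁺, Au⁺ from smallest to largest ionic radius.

First list Z and electron count for each: Si⁴⁺ has 10 e⁻ (Z=14), Pb⁴⁺ has 78 e⁻ (Z=82), Tl³⁺ has 78 e⁻ (Z=81), Hg²⁺ has 78 e⁻ (Z=80), Au⁺ has 78 e⁻ (Z=79). Si⁴⁺ < Pb⁴⁺ (same group, period 3 vs 6); Pb⁴⁺ < Tl³⁺ (both 78 e⁻, Z=82>81); Tl³⁺ < Hg²⁺ (both 78 e⁻, Z=81>80); Hg²⁺ < Au⁺ (isoelectronic, higher Z=80 is smaller).

Si⁴⁺ < Pb⁴⁺ < Tl³⁺ < Hg²⁺ < Au⁺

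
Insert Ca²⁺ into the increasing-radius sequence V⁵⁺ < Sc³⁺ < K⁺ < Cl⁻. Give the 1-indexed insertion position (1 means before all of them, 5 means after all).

3

Each ion has 18 electrons. The ranking follows nuclear charge in reverse — greater Z gives a smaller radius. V⁵⁺ (Z=23), Sc³⁺ (Z=21), Ca²⁺ (Z=20), K⁺ (Z=19), Cl⁻ (Z=17).
Putting Ca²⁺ in gives V⁵⁺ < Sc³⁺ < Ca²⁺ < K⁺ < Cl⁻; it lands at slot 3.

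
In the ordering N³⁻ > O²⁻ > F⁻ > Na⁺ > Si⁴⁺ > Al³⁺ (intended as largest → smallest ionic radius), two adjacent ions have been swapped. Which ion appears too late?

The pair Si⁴⁺, Al³⁺ is the wrong way round — both have 10 electrons but Z(Si)=14 > Z(Al)=13, so Si⁴⁺ should be the smaller of the two. All other adjacent pairs agree with periodic trends, so Al³⁺ is the misplaced ion.

Al³⁺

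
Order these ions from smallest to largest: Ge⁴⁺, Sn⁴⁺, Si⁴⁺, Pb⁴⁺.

Si⁴⁺ < Ge⁴⁺ < Sn⁴⁺ < Pb⁴⁺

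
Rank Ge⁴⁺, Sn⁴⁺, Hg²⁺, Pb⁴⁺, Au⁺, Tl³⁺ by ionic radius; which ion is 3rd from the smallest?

Electron counts and nuclear charges: Ge⁴⁺ (Z=32, 28 e⁻), Sn⁴⁺ (Z=50, 46 e⁻), Pb⁴⁺ (Z=82, 78 e⁻), Tl³⁺ (Z=81, 78 e⁻), Hg²⁺ (Z=80, 78 e⁻), Au⁺ (Z=79, 78 e⁻). Ge⁴⁺ < Sn⁴⁺ (same group, period 4 vs 5); Sn⁴⁺ < Pb⁴⁺ (same group, 1 shell fewer); Pb⁴⁺ < Tl³⁺ (both 78 e⁻, Z=82>81); Tl³⁺ < Hg²⁺ (both 78 e⁻, Z=81>80); Hg²⁺ < Au⁺ (both 78 e⁻, Z=80>79).
So the order is Ge⁴⁺ < Sn⁴⁺ < Pb⁴⁺ < Tl³⁺ < Hg²⁺ < Au⁺; the 3rd-smallest ion is Pb⁴⁺.

Pb⁴⁺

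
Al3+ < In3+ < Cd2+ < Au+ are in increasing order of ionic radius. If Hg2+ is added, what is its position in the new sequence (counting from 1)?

Work out protons and electrons: Al3+ (Z=13, 10 e⁻), In3+ (Z=49, 46 e⁻), Cd2+ (Z=48, 46 e⁻), Hg2+ (Z=80, 78 e⁻), Au+ (Z=79, 78 e⁻). Al3+ < In3+ (same group, period 3 vs 5); In3+ < Cd2+ (isoelectronic, higher Z=49 is smaller); Cd2+ < Hg2+ (same group, 1 shell fewer); Hg2+ < Au+ (both 78 e⁻, Z=80>79).
Merged order: Al3+ < In3+ < Cd2+ < Hg2+ < Au+ — Hg2+ is number 4.

4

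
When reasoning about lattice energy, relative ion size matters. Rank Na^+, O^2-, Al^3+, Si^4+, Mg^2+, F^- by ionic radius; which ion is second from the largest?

All of these have 10 electrons (isoelectronic). With the same electron cloud, the ion with the most protons pulls it in tightest. Nuclear charges: Si^4+ (Z=14), Al^3+ (Z=13), Mg^2+ (Z=12), Na^+ (Z=11), F^- (Z=9), O^2- (Z=8). Highest Z is smallest.
Ordering: Si^4+ < Al^3+ < Mg^2+ < Na^+ < F^- < O^2-. The second largest is F^-.

F^-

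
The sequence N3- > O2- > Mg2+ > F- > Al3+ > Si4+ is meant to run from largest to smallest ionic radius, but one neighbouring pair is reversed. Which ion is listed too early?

Mg2+

Scanning neighbour by neighbour, only Mg2+/F- violates a trend: both have 10 electrons but Z(Mg)=12 > Z(F)=9, so Mg2+ should be the smaller of the two. That makes Mg2+ the one sitting a position early relative to where it belongs.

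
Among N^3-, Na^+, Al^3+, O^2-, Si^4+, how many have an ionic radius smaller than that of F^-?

3

These species are isoelectronic with 10 electrons. The only difference is the number of protons: Si^4+ (Z=14), Al^3+ (Z=13), Na^+ (Z=11), F^- (Z=9), O^2- (Z=8), N^3- (Z=7). The strongest nuclear pull (Si^4+) gives the smallest ion.
Ordering all of them (including F^-) by radius gives Si^4+ < Al^3+ < Na^+ < F^- < O^2- < N^3-. Count: 3.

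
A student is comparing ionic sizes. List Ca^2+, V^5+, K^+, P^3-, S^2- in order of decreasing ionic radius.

P^3- > S^2- > K^+ > Ca^2+ > V^5+

These species are isoelectronic with 18 electrons. The only difference is the number of protons: V^5+ (Z=23), Ca^2+ (Z=20), K^+ (Z=19), S^2- (Z=16), P^3- (Z=15). The strongest nuclear pull (V^5+) gives the smallest ion.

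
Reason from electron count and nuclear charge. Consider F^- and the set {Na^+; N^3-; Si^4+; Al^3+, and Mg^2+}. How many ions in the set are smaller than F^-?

4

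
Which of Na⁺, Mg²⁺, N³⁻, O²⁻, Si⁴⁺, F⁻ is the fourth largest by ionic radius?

Na⁺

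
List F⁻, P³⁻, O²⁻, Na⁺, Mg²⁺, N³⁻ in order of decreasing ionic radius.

Tabulating Z and e⁻: Mg²⁺: 10 e⁻, Z=12, Na⁺: 10 e⁻, Z=11, F⁻: 10 e⁻, Z=9, O²⁻: 10 e⁻, Z=8, N³⁻: 10 e⁻, Z=7, P³⁻: 18 e⁻, Z=15. Mg²⁺ < Na⁺ (isoelectronic, higher Z=12 is smaller); Na⁺ < F⁻ (both 10 e⁻, Z=11>9); F⁻ < O²⁻ (isoelectronic, higher Z=9 is smaller); O²⁻ < N³⁻ (both 10 e⁻, Z=8>7); N³⁻ < P³⁻ (same group, 1 shell fewer).

P³⁻ > N³⁻ > O²⁻ > F⁻ > Na⁺ > Mg²⁺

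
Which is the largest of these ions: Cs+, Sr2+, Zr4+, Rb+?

First list Z and electron count for each: Zr4+: 36 e⁻, Z=40, Sr2+: 36 e⁻, Z=38, Rb+: 36 e⁻, Z=37, Cs+: 54 e⁻, Z=55. Zr4+ < Sr2+ (both 36 e⁻, Z=40>38); Sr2+ < Rb+ (isoelectronic, higher Z=38 is smaller); Rb+ < Cs+ (same group, 1 shell fewer).

Cs+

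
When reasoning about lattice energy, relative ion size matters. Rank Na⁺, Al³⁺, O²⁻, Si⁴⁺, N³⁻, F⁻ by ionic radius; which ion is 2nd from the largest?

All of these have 10 electrons (isoelectronic). With the same electron cloud, the ion with the most protons pulls it in tightest. Nuclear charges: Si⁴⁺ (Z=14), Al³⁺ (Z=13), Na⁺ (Z=11), F⁻ (Z=9), O²⁻ (Z=8), N³⁻ (Z=7). Highest Z is smallest.
Full ascending order: Si⁴⁺ < Al³⁺ < Na⁺ < F⁻ < O²⁻ < N³⁻. Counting from the largest, position 2 is O²⁻.

O²⁻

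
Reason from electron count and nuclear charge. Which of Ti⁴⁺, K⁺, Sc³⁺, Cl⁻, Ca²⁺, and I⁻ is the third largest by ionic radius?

K⁺

First list Z and electron count for each: Ti⁴⁺ (Z=22, 18 e⁻), Sc³⁺ (Z=21, 18 e⁻), Ca²⁺ (Z=20, 18 e⁻), K⁺ (Z=19, 18 e⁻), Cl⁻ (Z=17, 18 e⁻), I⁻ (Z=53, 54 e⁻). Ti⁴⁺ < Sc³⁺ (isoelectronic, higher Z=22 is smaller); Sc³⁺ < Ca²⁺ (isoelectronic, higher Z=21 is smaller); Ca²⁺ < K⁺ (both 18 e⁻, Z=20>19); K⁺ < Cl⁻ (both 18 e⁻, Z=19>17); Cl⁻ < I⁻ (same group, 2 shells fewer).
So the order is Ti⁴⁺ < Sc³⁺ < Ca²⁺ < K⁺ < Cl⁻ < I⁻; the 3rd-largest ion is K⁺.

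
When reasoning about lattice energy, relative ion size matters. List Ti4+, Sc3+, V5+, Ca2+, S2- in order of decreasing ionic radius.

Isoelectronic series (18 e⁻ each). Size is set by nuclear charge: more protons means a smaller ion. V5+ (Z=23), Ti4+ (Z=22), Sc3+ (Z=21), Ca2+ (Z=20), S2- (Z=16).

S2- > Ca2+ > Sc3+ > Ti4+ > V5+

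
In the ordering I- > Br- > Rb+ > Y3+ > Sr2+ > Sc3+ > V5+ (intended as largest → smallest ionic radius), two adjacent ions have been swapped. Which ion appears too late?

Scanning neighbour by neighbour, only Y3+/Sr2+ violates a trend: both have 36 electrons but Z(Y)=39 > Z(Sr)=38, so Y3+ should be the smaller of the two. That makes Sr2+ the one sitting a position late relative to where it belongs.

Sr2+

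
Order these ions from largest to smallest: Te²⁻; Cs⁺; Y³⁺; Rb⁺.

Te²⁻ > Cs⁺ > Rb⁺ > Y³⁺

Work out protons and electrons: Y³⁺ has 36 e⁻ (Z=39), Rb⁺ has 36 e⁻ (Z=37), Cs⁺ has 54 e⁻ (Z=55), Te²⁻ has 54 e⁻ (Z=52). Y³⁺ < Rb⁺ (isoelectronic, higher Z=39 is smaller); Rb⁺ < Cs⁺ (same group, period 5 vs 6); Cs⁺ < Te²⁻ (both 54 e⁻, Z=55>52).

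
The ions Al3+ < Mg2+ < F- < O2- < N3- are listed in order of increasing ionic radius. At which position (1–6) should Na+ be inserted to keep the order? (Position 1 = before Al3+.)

3

These species are isoelectronic with 10 electrons. The only difference is the number of protons: Al3+ (Z=13), Mg2+ (Z=12), Na+ (Z=11), F- (Z=9), O2- (Z=8), N3- (Z=7). The strongest nuclear pull (Al3+) gives the smallest ion.
Putting Na+ in gives Al3+ < Mg2+ < Na+ < F- < O2- < N3-; it lands at slot 3.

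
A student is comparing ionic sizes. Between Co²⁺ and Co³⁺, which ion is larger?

For a single element, ionic radius drops as positive charge rises — Co³⁺ < Co²⁺.

Co²⁺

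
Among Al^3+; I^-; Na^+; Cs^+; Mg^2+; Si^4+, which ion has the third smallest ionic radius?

Tabulating Z and e⁻: Si^4+ (Z=14, 10 e⁻), Al^3+ (Z=13, 10 e⁻), Mg^2+ (Z=12, 10 e⁻), Na^+ (Z=11, 10 e⁻), Cs^+ (Z=55, 54 e⁻), I^- (Z=53, 54 e⁻). Si^4+ < Al^3+ (both 10 e⁻, Z=14>13); Al^3+ < Mg^2+ (isoelectronic, higher Z=13 is smaller); Mg^2+ < Na^+ (isoelectronic, higher Z=12 is smaller); Na^+ < Cs^+ (same group, period 3 vs 6); Cs^+ < I^- (isoelectronic, higher Z=55 is smaller).
Full ascending order: Si^4+ < Al^3+ < Mg^2+ < Na^+ < Cs^+ < I^-. Counting from the smallest, position 3 is Mg^2+.

Mg^2+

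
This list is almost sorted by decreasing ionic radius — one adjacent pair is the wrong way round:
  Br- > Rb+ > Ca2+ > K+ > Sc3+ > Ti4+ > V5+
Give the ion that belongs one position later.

The pair Ca2+, K+ is the wrong way round — both have 18 electrons but Z(Ca)=20 > Z(K)=19, so Ca2+ should be the smaller of the two. All other adjacent pairs agree with periodic trends, so Ca2+ is the misplaced ion.

Ca2+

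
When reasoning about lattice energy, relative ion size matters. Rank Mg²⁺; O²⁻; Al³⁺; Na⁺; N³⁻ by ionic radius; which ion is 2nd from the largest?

These species are isoelectronic with 10 electrons. The only difference is the number of protons: Al³⁺ (Z=13), Mg²⁺ (Z=12), Na⁺ (Z=11), O²⁻ (Z=8), N³⁻ (Z=7). The strongest nuclear pull (Al³⁺) gives the smallest ion.
Full ascending order: Al³⁺ < Mg²⁺ < Na⁺ < O²⁻ < N³⁻. Counting from the largest, position 2 is O²⁻.

O²⁻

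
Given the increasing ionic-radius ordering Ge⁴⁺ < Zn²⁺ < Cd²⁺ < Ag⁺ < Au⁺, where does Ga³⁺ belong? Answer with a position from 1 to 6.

2

Electron counts and nuclear charges: Ge⁴⁺ has 28 e⁻ (Z=32), Ga³⁺ has 28 e⁻ (Z=31), Zn²⁺ has 28 e⁻ (Z=30), Cd²⁺ has 46 e⁻ (Z=48), Ag⁺ has 46 e⁻ (Z=47), Au⁺ has 78 e⁻ (Z=79). Ge⁴⁺ < Ga³⁺ (both 28 e⁻, Z=32>31); Ga³⁺ < Zn²⁺ (isoelectronic, higher Z=31 is smaller); Zn²⁺ < Cd²⁺ (same group, period 4 vs 5); Cd²⁺ < Ag⁺ (both 46 e⁻, Z=48>47); Ag⁺ < Au⁺ (same group, 1 shell fewer).
With Ga³⁺ included the full order is Ge⁴⁺ < Ga³⁺ < Zn²⁺ < Cd²⁺ < Ag⁺ < Au⁺, so it takes position 2.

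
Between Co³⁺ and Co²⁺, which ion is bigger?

Co²⁺

Same element, different charge: the more highly charged cation has fewer electrons and a greater effective nuclear charge per electron, making Co³⁺ the smallest.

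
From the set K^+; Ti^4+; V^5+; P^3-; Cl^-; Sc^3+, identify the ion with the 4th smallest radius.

All of these have 18 electrons (isoelectronic). With the same electron cloud, the ion with the most protons pulls it in tightest. Nuclear charges: V^5+ (Z=23), Ti^4+ (Z=22), Sc^3+ (Z=21), K^+ (Z=19), Cl^- (Z=17), P^3- (Z=15). Highest Z is smallest.
Full ascending order: V^5+ < Ti^4+ < Sc^3+ < K^+ < Cl^- < P^3-. Counting from the smallest, position 4 is K^+.

K^+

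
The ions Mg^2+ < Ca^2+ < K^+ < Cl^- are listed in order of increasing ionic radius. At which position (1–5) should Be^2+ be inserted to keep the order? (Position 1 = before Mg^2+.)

First list Z and electron count for each: Be^2+: 2 e⁻, Z=4, Mg^2+: 10 e⁻, Z=12, Ca^2+: 18 e⁻, Z=20, K^+: 18 e⁻, Z=19, Cl^-: 18 e⁻, Z=17. Be^2+ < Mg^2+ (same group, period 2 vs 3); Mg^2+ < Ca^2+ (same group, period 3 vs 4); Ca^2+ < K^+ (isoelectronic, higher Z=20 is smaller); K^+ < Cl^- (both 18 e⁻, Z=19>17).
Putting Be^2+ in gives Be^2+ < Mg^2+ < Ca^2+ < K^+ < Cl^-; it lands at slot 1.

1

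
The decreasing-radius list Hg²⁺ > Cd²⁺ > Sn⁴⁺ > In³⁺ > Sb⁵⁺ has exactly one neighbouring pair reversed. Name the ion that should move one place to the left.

In³⁺

Scanning neighbour by neighbour, only Sn⁴⁺/In³⁺ violates a trend: they are isoelectronic (46 e⁻) and Sn has more protons than In (50 vs 49), making Sn⁴⁺ smaller. That makes In³⁺ the one sitting a position late relative to where it belongs.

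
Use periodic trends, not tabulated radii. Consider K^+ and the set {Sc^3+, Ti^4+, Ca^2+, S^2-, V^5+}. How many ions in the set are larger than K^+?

All of these have 18 electrons (isoelectronic). With the same electron cloud, the ion with the most protons pulls it in tightest. Nuclear charges: V^5+ (Z=23), Ti^4+ (Z=22), Sc^3+ (Z=21), Ca^2+ (Z=20), K^+ (Z=19), S^2- (Z=16). Highest Z is smallest.
Overall: V^5+ < Ti^4+ < Sc^3+ < Ca^2+ < K^+ < S^2-. K^+ has 4 below it and 1 above. That's 1.

1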